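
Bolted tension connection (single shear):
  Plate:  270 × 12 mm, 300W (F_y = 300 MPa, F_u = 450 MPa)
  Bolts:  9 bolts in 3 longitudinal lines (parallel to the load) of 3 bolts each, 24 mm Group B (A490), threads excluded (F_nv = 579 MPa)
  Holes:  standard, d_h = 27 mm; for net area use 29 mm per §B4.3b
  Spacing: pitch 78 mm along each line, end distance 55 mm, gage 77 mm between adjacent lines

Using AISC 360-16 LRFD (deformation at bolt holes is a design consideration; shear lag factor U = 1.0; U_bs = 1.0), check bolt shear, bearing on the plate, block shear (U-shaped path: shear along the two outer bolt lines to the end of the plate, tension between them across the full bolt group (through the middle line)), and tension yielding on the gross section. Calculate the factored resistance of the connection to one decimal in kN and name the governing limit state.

Bolt shear: A_b = π(24)²/4 = 452.39 mm². φR_n = 0.75 × 579 × 452.39 × 9 × 1 = 1768.1 kN.
Bearing (12 mm plate, F_u = 450 MPa): end bolts L_c = 55 − 27/2 = 41.5, R_n = min(1.2×41.5×12×450, 2.4×24×12×450) = 268.92 kN/bolt; interior L_c = 78 − 27 = 51, R_n = 311.04 kN/bolt. φR_n = 0.75 × (3×268.92 + 6×311.04) = 2004.8 kN.
Block shear: shear path 2×[55+2×78] = 2×211 mm, A_gv = 5064, A_nv = 2×(211 − 2.5×29)×12 = 3324 mm²; tension across gage: (154 − 2×29)×12 = 1152 mm². R_n = min(0.6×450×3324, 0.6×300×5064) + 1.0×450×1152 = min(897.48, 911.52) + 518.4 = 1415.9 kN. φR_n = 0.75 × 1415.9 = 1061.9 kN.
Tension yield (gross): A_g = 270×12 = 3240 mm². φR_n = 0.90 × 300 × 3240 = 874.8 kN.
Governing: min(1768.1, 2004.8, 1061.9, 874.8) = 874.8 kN → gross-section yield.

874.8 kN (gross-section yield governs)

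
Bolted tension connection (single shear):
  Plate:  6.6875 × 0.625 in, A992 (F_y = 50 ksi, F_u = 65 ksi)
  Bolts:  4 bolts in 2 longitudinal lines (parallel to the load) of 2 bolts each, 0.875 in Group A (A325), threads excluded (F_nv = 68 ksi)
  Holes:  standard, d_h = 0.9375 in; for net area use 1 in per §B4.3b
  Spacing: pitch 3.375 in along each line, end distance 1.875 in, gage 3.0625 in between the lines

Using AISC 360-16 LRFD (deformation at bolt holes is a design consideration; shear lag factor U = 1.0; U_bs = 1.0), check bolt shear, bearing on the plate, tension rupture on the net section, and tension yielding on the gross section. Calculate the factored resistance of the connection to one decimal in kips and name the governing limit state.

Bolt shear: A_b = π(0.875)²/4 = 0.60132 in². φR_n = 0.75 × 68 × 0.60132 × 4 × 1 = 122.7 kips.
Bearing (0.625 in plate, F_u = 65 ksi): end bolts L_c = 1.875 − 0.9375/2 = 1.40625, R_n = min(1.2×1.40625×0.625×65, 2.4×0.875×0.625×65) = 68.555 kips/bolt; interior L_c = 3.375 − 0.9375 = 2.4375, R_n = 85.313 kips/bolt. φR_n = 0.75 × (2×68.555 + 2×85.313) = 230.8 kips.
Tension rupture (net): A_n = (6.6875 − 2×1)×0.625 = 2.9297 in² (U = 1.0, A_e = A_n). φR_n = 0.75 × 65 × 2.9297 = 142.8 kips.
Tension yield (gross): A_g = 6.6875×0.625 = 4.1797 in². φR_n = 0.90 × 50 × 4.1797 = 188.1 kips.
Governing: min(122.7, 230.8, 142.8, 188.1) = 122.7 kips → bolt shear.

122.7 kips (bolt shear governs)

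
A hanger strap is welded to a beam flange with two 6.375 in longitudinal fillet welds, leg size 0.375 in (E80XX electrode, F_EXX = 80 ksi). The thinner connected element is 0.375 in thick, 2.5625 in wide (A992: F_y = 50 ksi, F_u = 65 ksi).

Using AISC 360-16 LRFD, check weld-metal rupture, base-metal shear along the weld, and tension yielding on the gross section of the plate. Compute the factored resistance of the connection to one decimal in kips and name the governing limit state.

43.2 kips (gross-section yield governs)

Weld metal: throat = 0.707×0.375 = 0.26513 in, L = 2×6.375 = 12.75 in. φR_n = 0.75 × 0.6 × 80 × 0.26513 × 12.75 = 121.7 kips.
Base metal shear (0.375 in plate): yield φR_n = 1.0×0.6×50×0.375×12.75 = 143.4 kips; rupture φR_n = 0.75×0.6×65×0.375×12.75 = 139.9 kips; take 139.9 kips (rupture).
Tension yield (gross): A_g = 2.5625×0.375 = 0.96094 in². φR_n = 0.90 × 50 × 0.96094 = 43.2 kips.
Governing: min(121.7, 139.9, 43.2) = 43.2 kips → gross-section yield.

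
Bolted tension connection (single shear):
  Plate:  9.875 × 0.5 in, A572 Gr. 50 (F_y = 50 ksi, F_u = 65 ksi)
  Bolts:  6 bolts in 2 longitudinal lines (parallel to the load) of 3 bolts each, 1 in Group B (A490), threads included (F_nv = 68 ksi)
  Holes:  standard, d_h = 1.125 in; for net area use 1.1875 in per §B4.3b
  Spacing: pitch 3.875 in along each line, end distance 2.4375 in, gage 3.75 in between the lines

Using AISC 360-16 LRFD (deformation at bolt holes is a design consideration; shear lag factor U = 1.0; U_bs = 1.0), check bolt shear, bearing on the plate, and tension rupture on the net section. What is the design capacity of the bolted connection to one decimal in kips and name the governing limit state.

Bolt shear: A_b = π(1)²/4 = 0.7854 in². φR_n = 0.75 × 68 × 0.7854 × 6 × 1 = 240.3 kips.
Bearing (0.5 in plate, F_u = 65 ksi): end bolts L_c = 2.4375 − 1.125/2 = 1.875, R_n = min(1.2×1.875×0.5×65, 2.4×1×0.5×65) = 73.125 kips/bolt; interior L_c = 3.875 − 1.125 = 2.75, R_n = 78 kips/bolt. φR_n = 0.75 × (2×73.125 + 4×78) = 343.7 kips.
Tension rupture (net): A_n = (9.875 − 2×1.1875)×0.5 = 3.75 in² (U = 1.0, A_e = A_n). φR_n = 0.75 × 65 × 3.75 = 182.8 kips.
Governing: min(240.3, 343.7, 182.8) = 182.8 kips → net-section rupture.

182.8 kips (net-section rupture governs)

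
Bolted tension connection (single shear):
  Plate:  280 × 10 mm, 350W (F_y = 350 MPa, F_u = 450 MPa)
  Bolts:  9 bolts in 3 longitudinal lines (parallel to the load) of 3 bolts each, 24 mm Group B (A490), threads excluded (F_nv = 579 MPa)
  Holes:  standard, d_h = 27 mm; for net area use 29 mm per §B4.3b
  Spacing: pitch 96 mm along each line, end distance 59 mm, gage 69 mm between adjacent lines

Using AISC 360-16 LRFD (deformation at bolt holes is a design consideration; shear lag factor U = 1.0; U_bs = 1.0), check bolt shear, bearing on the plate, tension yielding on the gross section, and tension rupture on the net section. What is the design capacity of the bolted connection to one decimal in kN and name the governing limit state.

651.4 kN (net-section rupture governs)

Bolt shear: A_b = π(24)²/4 = 452.39 mm². φR_n = 0.75 × 579 × 452.39 × 9 × 1 = 1768.1 kN.
Bearing (10 mm plate, F_u = 450 MPa): end bolts L_c = 59 − 27/2 = 45.5, R_n = min(1.2×45.5×10×450, 2.4×24×10×450) = 245.7 kN/bolt; interior L_c = 96 − 27 = 69, R_n = 259.2 kN/bolt. φR_n = 0.75 × (3×245.7 + 6×259.2) = 1719.2 kN.
Tension yield (gross): A_g = 280×10 = 2800 mm². φR_n = 0.90 × 350 × 2800 = 882.0 kN.
Tension rupture (net): A_n = (280 − 3×29)×10 = 1930 mm² (U = 1.0, A_e = A_n). φR_n = 0.75 × 450 × 1930 = 651.4 kN.
Governing: min(1768.1, 1719.2, 882.0, 651.4) = 651.4 kN → net-section rupture.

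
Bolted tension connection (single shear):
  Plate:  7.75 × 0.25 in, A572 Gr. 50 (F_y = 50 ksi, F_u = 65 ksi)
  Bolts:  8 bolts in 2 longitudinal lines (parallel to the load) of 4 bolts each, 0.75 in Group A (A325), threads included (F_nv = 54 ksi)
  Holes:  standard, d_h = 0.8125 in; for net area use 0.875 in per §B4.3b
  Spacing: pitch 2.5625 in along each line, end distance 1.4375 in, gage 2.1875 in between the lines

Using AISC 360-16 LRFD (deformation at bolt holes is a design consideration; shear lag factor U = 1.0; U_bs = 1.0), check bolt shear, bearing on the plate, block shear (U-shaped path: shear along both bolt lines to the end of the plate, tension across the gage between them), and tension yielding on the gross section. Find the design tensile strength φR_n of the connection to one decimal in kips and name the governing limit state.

87.2 kips (gross-section yield governs)

Bolt shear: A_b = π(0.75)²/4 = 0.44179 in². φR_n = 0.75 × 54 × 0.44179 × 8 × 1 = 143.1 kips.
Bearing (0.25 in plate, F_u = 65 ksi): end bolts L_c = 1.4375 − 0.8125/2 = 1.03125, R_n = min(1.2×1.03125×0.25×65, 2.4×0.75×0.25×65) = 20.109 kips/bolt; interior L_c = 2.5625 − 0.8125 = 1.75, R_n = 29.25 kips/bolt. φR_n = 0.75 × (2×20.109 + 6×29.25) = 161.8 kips.
Block shear: shear path 2×[1.4375+3×2.5625] = 2×9.125 in, A_gv = 4.5625, A_nv = 2×(9.125 − 3.5×0.875)×0.25 = 3.0313 in²; tension across gage: (2.1875 − 1×0.875)×0.25 = 0.32813 in². R_n = min(0.6×65×3.0313, 0.6×50×4.5625) + 1.0×65×0.32813 = min(118.22, 136.88) + 21.328 = 139.55 kips. φR_n = 0.75 × 139.55 = 104.7 kips.
Tension yield (gross): A_g = 7.75×0.25 = 1.9375 in². φR_n = 0.90 × 50 × 1.9375 = 87.2 kips.
Governing: min(143.1, 161.8, 104.7, 87.2) = 87.2 kips → gross-section yield.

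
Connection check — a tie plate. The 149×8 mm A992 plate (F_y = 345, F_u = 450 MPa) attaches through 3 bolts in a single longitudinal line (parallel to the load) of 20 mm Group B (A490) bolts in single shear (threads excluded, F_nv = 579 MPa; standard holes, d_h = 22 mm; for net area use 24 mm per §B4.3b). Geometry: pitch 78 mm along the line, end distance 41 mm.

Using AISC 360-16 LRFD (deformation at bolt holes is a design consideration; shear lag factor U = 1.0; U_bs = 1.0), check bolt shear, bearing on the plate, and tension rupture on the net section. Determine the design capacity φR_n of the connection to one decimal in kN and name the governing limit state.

337.5 kN (net-section rupture governs)

Bolt shear: A_b = π(20)²/4 = 314.16 mm². φR_n = 0.75 × 579 × 314.16 × 3 × 1 = 409.3 kN.
Bearing (8 mm plate, F_u = 450 MPa): end bolts L_c = 41 − 22/2 = 30, R_n = min(1.2×30×8×450, 2.4×20×8×450) = 129.6 kN/bolt; interior L_c = 78 − 22 = 56, R_n = 172.8 kN/bolt. φR_n = 0.75 × (1×129.6 + 2×172.8) = 356.4 kN.
Tension rupture (net): A_n = (149 − 1×24)×8 = 1000 mm² (U = 1.0, A_e = A_n). φR_n = 0.75 × 450 × 1000 = 337.5 kN.
Governing: min(409.3, 356.4, 337.5) = 337.5 kN → net-section rupture.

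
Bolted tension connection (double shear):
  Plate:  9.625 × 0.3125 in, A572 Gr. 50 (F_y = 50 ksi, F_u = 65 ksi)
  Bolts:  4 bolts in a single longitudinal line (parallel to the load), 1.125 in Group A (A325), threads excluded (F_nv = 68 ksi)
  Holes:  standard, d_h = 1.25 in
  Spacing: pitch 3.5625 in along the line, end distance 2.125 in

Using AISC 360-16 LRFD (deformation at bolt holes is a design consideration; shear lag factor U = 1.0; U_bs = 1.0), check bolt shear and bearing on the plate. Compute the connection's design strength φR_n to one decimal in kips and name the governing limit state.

150.8 kips (bearing governs)

Bolt shear: A_b = π(1.125)²/4 = 0.99402 in². φR_n = 0.75 × 68 × 0.99402 × 4 × 2 = 405.6 kips.
Bearing (0.3125 in plate, F_u = 65 ksi): end bolts L_c = 2.125 − 1.25/2 = 1.5, R_n = min(1.2×1.5×0.3125×65, 2.4×1.125×0.3125×65) = 36.563 kips/bolt; interior L_c = 3.5625 − 1.25 = 2.3125, R_n = 54.844 kips/bolt. φR_n = 0.75 × (1×36.563 + 3×54.844) = 150.8 kips.
Governing: min(405.6, 150.8) = 150.8 kips → bearing.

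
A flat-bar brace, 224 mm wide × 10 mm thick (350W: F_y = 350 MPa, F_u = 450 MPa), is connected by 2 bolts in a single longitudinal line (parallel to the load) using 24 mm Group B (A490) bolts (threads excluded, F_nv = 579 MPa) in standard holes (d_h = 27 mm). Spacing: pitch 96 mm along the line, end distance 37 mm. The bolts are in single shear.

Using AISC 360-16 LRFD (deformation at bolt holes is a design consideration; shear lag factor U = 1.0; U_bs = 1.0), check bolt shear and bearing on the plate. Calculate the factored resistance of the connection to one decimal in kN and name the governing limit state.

289.6 kN (bearing governs)

Bolt shear: A_b = π(24)²/4 = 452.39 mm². φR_n = 0.75 × 579 × 452.39 × 2 × 1 = 392.9 kN.
Bearing (10 mm plate, F_u = 450 MPa): end bolts L_c = 37 − 27/2 = 23.5, R_n = min(1.2×23.5×10×450, 2.4×24×10×450) = 126.9 kN/bolt; interior L_c = 96 − 27 = 69, R_n = 259.2 kN/bolt. φR_n = 0.75 × (1×126.9 + 1×259.2) = 289.6 kN.
Governing: min(392.9, 289.6) = 289.6 kN → bearing.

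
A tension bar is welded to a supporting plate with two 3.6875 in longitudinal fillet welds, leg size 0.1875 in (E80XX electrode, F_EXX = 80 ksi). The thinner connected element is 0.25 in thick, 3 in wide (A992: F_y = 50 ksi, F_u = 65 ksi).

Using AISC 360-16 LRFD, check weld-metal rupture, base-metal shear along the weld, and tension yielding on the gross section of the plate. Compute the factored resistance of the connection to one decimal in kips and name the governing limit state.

Weld metal: throat = 0.707×0.1875 = 0.13256 in, L = 2×3.6875 = 7.375 in. φR_n = 0.75 × 0.6 × 80 × 0.13256 × 7.375 = 35.2 kips.
Base metal shear (0.25 in plate): yield φR_n = 1.0×0.6×50×0.25×7.375 = 55.3 kips; rupture φR_n = 0.75×0.6×65×0.25×7.375 = 53.9 kips; take 53.9 kips (rupture).
Tension yield (gross): A_g = 3×0.25 = 0.75 in². φR_n = 0.90 × 50 × 0.75 = 33.8 kips.
Governing: min(35.2, 53.9, 33.8) = 33.8 kips → gross-section yield.

33.8 kips (gross-section yield governs)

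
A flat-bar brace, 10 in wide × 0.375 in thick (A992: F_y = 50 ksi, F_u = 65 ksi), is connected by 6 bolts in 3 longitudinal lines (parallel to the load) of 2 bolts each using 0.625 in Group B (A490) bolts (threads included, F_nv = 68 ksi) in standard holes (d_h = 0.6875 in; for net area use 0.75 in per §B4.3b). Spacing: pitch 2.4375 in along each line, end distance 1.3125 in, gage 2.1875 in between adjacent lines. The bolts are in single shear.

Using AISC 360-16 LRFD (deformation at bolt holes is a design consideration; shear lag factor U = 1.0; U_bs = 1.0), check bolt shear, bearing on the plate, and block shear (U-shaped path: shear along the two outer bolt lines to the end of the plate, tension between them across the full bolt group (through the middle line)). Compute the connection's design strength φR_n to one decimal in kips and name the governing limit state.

Bolt shear: A_b = π(0.625)²/4 = 0.3068 in². φR_n = 0.75 × 68 × 0.3068 × 6 × 1 = 93.9 kips.
Bearing (0.375 in plate, F_u = 65 ksi): end bolts L_c = 1.3125 − 0.6875/2 = 0.96875, R_n = min(1.2×0.96875×0.375×65, 2.4×0.625×0.375×65) = 28.336 kips/bolt; interior L_c = 2.4375 − 0.6875 = 1.75, R_n = 36.563 kips/bolt. φR_n = 0.75 × (3×28.336 + 3×36.563) = 146.0 kips.
Block shear: shear path 2×[1.3125+1×2.4375] = 2×3.75 in, A_gv = 2.8125, A_nv = 2×(3.75 − 1.5×0.75)×0.375 = 1.9688 in²; tension across gage: (4.375 − 2×0.75)×0.375 = 1.0781 in². R_n = min(0.6×65×1.9688, 0.6×50×2.8125) + 1.0×65×1.0781 = min(76.783, 84.375) + 70.077 = 146.86 kips. φR_n = 0.75 × 146.86 = 110.1 kips.
Governing: min(93.9, 146.0, 110.1) = 93.9 kips → bolt shear.

93.9 kips (bolt shear governs)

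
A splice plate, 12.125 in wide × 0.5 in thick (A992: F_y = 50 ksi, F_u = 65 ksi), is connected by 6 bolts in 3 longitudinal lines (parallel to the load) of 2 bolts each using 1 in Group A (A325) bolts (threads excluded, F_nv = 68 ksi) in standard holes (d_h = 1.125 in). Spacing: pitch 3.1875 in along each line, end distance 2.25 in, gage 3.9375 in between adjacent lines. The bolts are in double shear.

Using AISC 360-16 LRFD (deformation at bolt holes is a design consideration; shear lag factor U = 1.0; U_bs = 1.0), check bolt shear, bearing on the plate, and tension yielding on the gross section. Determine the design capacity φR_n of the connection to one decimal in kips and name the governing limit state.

272.8 kips (gross-section yield governs)

Bolt shear: A_b = π(1)²/4 = 0.7854 in². φR_n = 0.75 × 68 × 0.7854 × 6 × 2 = 480.7 kips.
Bearing (0.5 in plate, F_u = 65 ksi): end bolts L_c = 2.25 − 1.125/2 = 1.6875, R_n = min(1.2×1.6875×0.5×65, 2.4×1×0.5×65) = 65.813 kips/bolt; interior L_c = 3.1875 − 1.125 = 2.0625, R_n = 78 kips/bolt. φR_n = 0.75 × (3×65.813 + 3×78) = 323.6 kips.
Tension yield (gross): A_g = 12.125×0.5 = 6.0625 in². φR_n = 0.90 × 50 × 6.0625 = 272.8 kips.
Governing: min(480.7, 323.6, 272.8) = 272.8 kips → gross-section yield.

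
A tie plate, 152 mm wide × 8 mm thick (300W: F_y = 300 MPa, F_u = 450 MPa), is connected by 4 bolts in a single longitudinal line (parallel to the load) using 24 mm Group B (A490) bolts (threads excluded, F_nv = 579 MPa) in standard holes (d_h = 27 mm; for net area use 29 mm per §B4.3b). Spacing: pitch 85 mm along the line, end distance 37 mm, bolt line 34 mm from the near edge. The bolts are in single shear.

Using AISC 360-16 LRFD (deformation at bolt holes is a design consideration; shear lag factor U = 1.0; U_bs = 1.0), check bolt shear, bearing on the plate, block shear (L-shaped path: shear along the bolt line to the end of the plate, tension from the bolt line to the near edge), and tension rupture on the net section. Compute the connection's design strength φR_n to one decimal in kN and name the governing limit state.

Bolt shear: A_b = π(24)²/4 = 452.39 mm². φR_n = 0.75 × 579 × 452.39 × 4 × 1 = 785.8 kN.
Bearing (8 mm plate, F_u = 450 MPa): end bolts L_c = 37 − 27/2 = 23.5, R_n = min(1.2×23.5×8×450, 2.4×24×8×450) = 101.52 kN/bolt; interior L_c = 85 − 27 = 58, R_n = 207.36 kN/bolt. φR_n = 0.75 × (1×101.52 + 3×207.36) = 542.7 kN.
Block shear: shear path 1×[37+3×85] = 1×292 mm, A_gv = 2336, A_nv = 1×(292 − 3.5×29)×8 = 1524 mm²; tension to near edge: (34 − 0.5×29)×8 = 156 mm². R_n = min(0.6×450×1524, 0.6×300×2336) + 1.0×450×156 = min(411.48, 420.48) + 70.2 = 481.68 kN. φR_n = 0.75 × 481.68 = 361.3 kN.
Tension rupture (net): A_n = (152 − 1×29)×8 = 984 mm² (U = 1.0, A_e = A_n). φR_n = 0.75 × 450 × 984 = 332.1 kN.
Governing: min(785.8, 542.7, 361.3, 332.1) = 332.1 kN → net-section rupture.

332.1 kN (net-section rupture governs)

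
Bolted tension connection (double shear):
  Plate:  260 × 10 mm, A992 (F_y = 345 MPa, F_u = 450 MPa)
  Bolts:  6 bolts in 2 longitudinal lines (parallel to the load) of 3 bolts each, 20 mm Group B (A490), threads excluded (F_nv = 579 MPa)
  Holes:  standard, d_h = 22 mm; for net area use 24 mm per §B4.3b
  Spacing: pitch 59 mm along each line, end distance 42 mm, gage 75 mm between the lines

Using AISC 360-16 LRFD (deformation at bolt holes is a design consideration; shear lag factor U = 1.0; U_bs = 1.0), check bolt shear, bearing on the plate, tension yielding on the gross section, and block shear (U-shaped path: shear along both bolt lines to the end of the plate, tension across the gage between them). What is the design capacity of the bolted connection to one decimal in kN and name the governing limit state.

Bolt shear: A_b = π(20)²/4 = 314.16 mm². φR_n = 0.75 × 579 × 314.16 × 6 × 2 = 1637.1 kN.
Bearing (10 mm plate, F_u = 450 MPa): end bolts L_c = 42 − 22/2 = 31, R_n = min(1.2×31×10×450, 2.4×20×10×450) = 167.4 kN/bolt; interior L_c = 59 − 22 = 37, R_n = 199.8 kN/bolt. φR_n = 0.75 × (2×167.4 + 4×199.8) = 850.5 kN.
Tension yield (gross): A_g = 260×10 = 2600 mm². φR_n = 0.90 × 345 × 2600 = 807.3 kN.
Block shear: shear path 2×[42+2×59] = 2×160 mm, A_gv = 3200, A_nv = 2×(160 − 2.5×24)×10 = 2000 mm²; tension across gage: (75 − 1×24)×10 = 510 mm². R_n = min(0.6×450×2000, 0.6×345×3200) + 1.0×450×510 = min(540, 662.4) + 229.5 = 769.5 kN. φR_n = 0.75 × 769.5 = 577.1 kN.
Governing: min(1637.1, 850.5, 807.3, 577.1) = 577.1 kN → block shear.

577.1 kN (block shear governs)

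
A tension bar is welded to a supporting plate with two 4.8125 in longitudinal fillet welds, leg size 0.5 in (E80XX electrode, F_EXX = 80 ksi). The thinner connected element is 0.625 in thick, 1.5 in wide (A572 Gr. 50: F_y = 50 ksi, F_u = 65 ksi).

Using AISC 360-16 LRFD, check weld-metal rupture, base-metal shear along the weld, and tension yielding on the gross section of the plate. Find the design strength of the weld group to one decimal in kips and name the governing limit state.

42.2 kips (gross-section yield governs)

Weld metal: throat = 0.707×0.5 = 0.3535 in, L = 2×4.8125 = 9.625 in. φR_n = 0.75 × 0.6 × 80 × 0.3535 × 9.625 = 122.5 kips.
Base metal shear (0.625 in plate): yield φR_n = 1.0×0.6×50×0.625×9.625 = 180.5 kips; rupture φR_n = 0.75×0.6×65×0.625×9.625 = 176.0 kips; take 176.0 kips (rupture).
Tension yield (gross): A_g = 1.5×0.625 = 0.9375 in². φR_n = 0.90 × 50 × 0.9375 = 42.2 kips.
Governing: min(122.5, 176.0, 42.2) = 42.2 kips → gross-section yield.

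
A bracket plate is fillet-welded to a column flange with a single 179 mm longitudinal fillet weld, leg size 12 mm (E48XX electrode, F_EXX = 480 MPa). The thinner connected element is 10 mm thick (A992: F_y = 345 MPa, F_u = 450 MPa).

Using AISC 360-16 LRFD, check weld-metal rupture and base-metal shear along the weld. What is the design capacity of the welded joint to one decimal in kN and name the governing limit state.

328.0 kN (weld metal governs)

Weld metal: throat = 0.707×12 = 8.484 mm, L = 179 mm. φR_n = 0.75 × 0.6 × 480 × 8.484 × 179 = 328.0 kN.
Base metal shear (10 mm plate): yield φR_n = 1.0×0.6×345×10×179 = 370.5 kN; rupture φR_n = 0.75×0.6×450×10×179 = 362.5 kN; take 362.5 kN (rupture).
Governing: min(328.0, 362.5) = 328.0 kN → weld metal.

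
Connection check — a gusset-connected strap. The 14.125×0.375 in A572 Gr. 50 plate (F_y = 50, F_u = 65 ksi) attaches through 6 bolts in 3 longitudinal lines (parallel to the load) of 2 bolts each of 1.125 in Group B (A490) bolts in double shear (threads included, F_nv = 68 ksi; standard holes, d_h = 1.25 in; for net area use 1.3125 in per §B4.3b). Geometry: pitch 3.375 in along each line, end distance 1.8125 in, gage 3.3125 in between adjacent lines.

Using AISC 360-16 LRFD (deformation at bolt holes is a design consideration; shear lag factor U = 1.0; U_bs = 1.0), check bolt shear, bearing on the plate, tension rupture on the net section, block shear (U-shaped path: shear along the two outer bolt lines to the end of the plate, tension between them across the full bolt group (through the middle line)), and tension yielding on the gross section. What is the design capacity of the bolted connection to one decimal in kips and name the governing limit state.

143.7 kips (block shear governs)

Bolt shear: A_b = π(1.125)²/4 = 0.99402 in². φR_n = 0.75 × 68 × 0.99402 × 6 × 2 = 608.3 kips.
Bearing (0.375 in plate, F_u = 65 ksi): end bolts L_c = 1.8125 − 1.25/2 = 1.1875, R_n = min(1.2×1.1875×0.375×65, 2.4×1.125×0.375×65) = 34.734 kips/bolt; interior L_c = 3.375 − 1.25 = 2.125, R_n = 62.156 kips/bolt. φR_n = 0.75 × (3×34.734 + 3×62.156) = 218.0 kips.
Tension rupture (net): A_n = (14.125 − 3×1.3125)×0.375 = 3.8203 in² (U = 1.0, A_e = A_n). φR_n = 0.75 × 65 × 3.8203 = 186.2 kips.
Block shear: shear path 2×[1.8125+1×3.375] = 2×5.1875 in, A_gv = 3.8906, A_nv = 2×(5.1875 − 1.5×1.3125)×0.375 = 2.4141 in²; tension across gage: (6.625 − 2×1.3125)×0.375 = 1.5 in². R_n = min(0.6×65×2.4141, 0.6×50×3.8906) + 1.0×65×1.5 = min(94.15, 116.72) + 97.5 = 191.65 kips. φR_n = 0.75 × 191.65 = 143.7 kips.
Tension yield (gross): A_g = 14.125×0.375 = 5.2969 in². φR_n = 0.90 × 50 × 5.2969 = 238.4 kips.
Governing: min(608.3, 218.0, 186.2, 143.7, 238.4) = 143.7 kips → block shear.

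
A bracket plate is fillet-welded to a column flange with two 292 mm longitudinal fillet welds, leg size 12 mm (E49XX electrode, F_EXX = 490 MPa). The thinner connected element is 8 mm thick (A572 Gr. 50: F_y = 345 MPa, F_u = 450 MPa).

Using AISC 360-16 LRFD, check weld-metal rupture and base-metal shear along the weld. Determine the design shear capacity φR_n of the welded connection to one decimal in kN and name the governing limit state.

Weld metal: throat = 0.707×12 = 8.484 mm, L = 2×292 = 584 mm. φR_n = 0.75 × 0.6 × 490 × 8.484 × 584 = 1092.5 kN.
Base metal shear (8 mm plate): yield φR_n = 1.0×0.6×345×8×584 = 967.1 kN; rupture φR_n = 0.75×0.6×450×8×584 = 946.1 kN; take 946.1 kN (rupture).
Governing: min(1092.5, 946.1) = 946.1 kN → base-metal shear.

946.1 kN (base-metal shear governs)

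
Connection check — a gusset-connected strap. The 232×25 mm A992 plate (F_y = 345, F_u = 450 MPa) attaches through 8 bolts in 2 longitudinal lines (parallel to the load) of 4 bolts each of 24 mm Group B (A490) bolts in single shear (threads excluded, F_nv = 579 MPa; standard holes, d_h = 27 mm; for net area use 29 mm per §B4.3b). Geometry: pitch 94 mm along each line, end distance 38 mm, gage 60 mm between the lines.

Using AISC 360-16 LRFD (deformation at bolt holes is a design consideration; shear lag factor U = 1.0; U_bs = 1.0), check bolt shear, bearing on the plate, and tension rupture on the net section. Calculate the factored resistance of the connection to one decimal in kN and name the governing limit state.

Bolt shear: A_b = π(24)²/4 = 452.39 mm². φR_n = 0.75 × 579 × 452.39 × 8 × 1 = 1571.6 kN.
Bearing (25 mm plate, F_u = 450 MPa): end bolts L_c = 38 − 27/2 = 24.5, R_n = min(1.2×24.5×25×450, 2.4×24×25×450) = 330.75 kN/bolt; interior L_c = 94 − 27 = 67, R_n = 648 kN/bolt. φR_n = 0.75 × (2×330.75 + 6×648) = 3412.1 kN.
Tension rupture (net): A_n = (232 − 2×29)×25 = 4350 mm² (U = 1.0, A_e = A_n). φR_n = 0.75 × 450 × 4350 = 1468.1 kN.
Governing: min(1571.6, 3412.1, 1468.1) = 1468.1 kN → net-section rupture.

1468.1 kN (net-section rupture governs)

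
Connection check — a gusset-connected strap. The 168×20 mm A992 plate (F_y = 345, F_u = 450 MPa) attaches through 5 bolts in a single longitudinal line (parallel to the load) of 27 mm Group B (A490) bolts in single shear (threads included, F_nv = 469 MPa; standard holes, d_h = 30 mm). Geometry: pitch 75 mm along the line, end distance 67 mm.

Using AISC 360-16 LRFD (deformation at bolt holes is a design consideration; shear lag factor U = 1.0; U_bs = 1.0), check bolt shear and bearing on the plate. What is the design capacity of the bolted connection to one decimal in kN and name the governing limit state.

1007.0 kN (bolt shear governs)

Bolt shear: A_b = π(27)²/4 = 572.56 mm². φR_n = 0.75 × 469 × 572.56 × 5 × 1 = 1007.0 kN.
Bearing (20 mm plate, F_u = 450 MPa): end bolts L_c = 67 − 30/2 = 52, R_n = min(1.2×52×20×450, 2.4×27×20×450) = 561.6 kN/bolt; interior L_c = 75 − 30 = 45, R_n = 486 kN/bolt. φR_n = 0.75 × (1×561.6 + 4×486) = 1879.2 kN.
Governing: min(1007.0, 1879.2) = 1007.0 kN → bolt shear.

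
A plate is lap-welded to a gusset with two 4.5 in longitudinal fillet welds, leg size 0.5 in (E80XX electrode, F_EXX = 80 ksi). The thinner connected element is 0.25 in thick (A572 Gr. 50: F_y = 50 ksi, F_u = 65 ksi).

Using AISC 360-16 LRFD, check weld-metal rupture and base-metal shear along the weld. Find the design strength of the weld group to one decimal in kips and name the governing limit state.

65.8 kips (base-metal shear governs)

Weld metal: throat = 0.707×0.5 = 0.3535 in, L = 2×4.5 = 9 in. φR_n = 0.75 × 0.6 × 80 × 0.3535 × 9 = 114.5 kips.
Base metal shear (0.25 in plate): yield φR_n = 1.0×0.6×50×0.25×9 = 67.5 kips; rupture φR_n = 0.75×0.6×65×0.25×9 = 65.8 kips; take 65.8 kips (rupture).
Governing: min(114.5, 65.8) = 65.8 kips → base-metal shear.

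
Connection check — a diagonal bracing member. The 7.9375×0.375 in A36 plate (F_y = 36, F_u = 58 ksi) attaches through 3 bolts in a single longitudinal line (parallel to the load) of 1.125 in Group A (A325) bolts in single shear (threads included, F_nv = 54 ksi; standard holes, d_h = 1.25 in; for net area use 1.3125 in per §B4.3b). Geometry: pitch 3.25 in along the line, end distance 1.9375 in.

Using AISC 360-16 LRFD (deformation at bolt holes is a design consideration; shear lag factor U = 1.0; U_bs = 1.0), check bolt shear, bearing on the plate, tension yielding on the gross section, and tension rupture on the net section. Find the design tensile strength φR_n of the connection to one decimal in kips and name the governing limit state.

Bolt shear: A_b = π(1.125)²/4 = 0.99402 in². φR_n = 0.75 × 54 × 0.99402 × 3 × 1 = 120.8 kips.
Bearing (0.375 in plate, F_u = 58 ksi): end bolts L_c = 1.9375 − 1.25/2 = 1.3125, R_n = min(1.2×1.3125×0.375×58, 2.4×1.125×0.375×58) = 34.256 kips/bolt; interior L_c = 3.25 − 1.25 = 2, R_n = 52.2 kips/bolt. φR_n = 0.75 × (1×34.256 + 2×52.2) = 104.0 kips.
Tension yield (gross): A_g = 7.9375×0.375 = 2.9766 in². φR_n = 0.90 × 36 × 2.9766 = 96.4 kips.
Tension rupture (net): A_n = (7.9375 − 1×1.3125)×0.375 = 2.4844 in² (U = 1.0, A_e = A_n). φR_n = 0.75 × 58 × 2.4844 = 108.1 kips.
Governing: min(120.8, 104.0, 96.4, 108.1) = 96.4 kips → gross-section yield.

96.4 kips (gross-section yield governs)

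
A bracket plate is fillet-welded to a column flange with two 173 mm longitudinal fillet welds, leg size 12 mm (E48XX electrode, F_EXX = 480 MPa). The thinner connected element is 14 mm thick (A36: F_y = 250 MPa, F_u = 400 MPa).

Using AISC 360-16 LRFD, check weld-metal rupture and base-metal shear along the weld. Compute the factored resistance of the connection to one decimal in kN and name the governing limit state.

634.1 kN (weld metal governs)

Weld metal: throat = 0.707×12 = 8.484 mm, L = 2×173 = 346 mm. φR_n = 0.75 × 0.6 × 480 × 8.484 × 346 = 634.1 kN.
Base metal shear (14 mm plate): yield φR_n = 1.0×0.6×250×14×346 = 726.6 kN; rupture φR_n = 0.75×0.6×400×14×346 = 871.9 kN; take 726.6 kN (yield).
Governing: min(634.1, 726.6) = 634.1 kN → weld metal.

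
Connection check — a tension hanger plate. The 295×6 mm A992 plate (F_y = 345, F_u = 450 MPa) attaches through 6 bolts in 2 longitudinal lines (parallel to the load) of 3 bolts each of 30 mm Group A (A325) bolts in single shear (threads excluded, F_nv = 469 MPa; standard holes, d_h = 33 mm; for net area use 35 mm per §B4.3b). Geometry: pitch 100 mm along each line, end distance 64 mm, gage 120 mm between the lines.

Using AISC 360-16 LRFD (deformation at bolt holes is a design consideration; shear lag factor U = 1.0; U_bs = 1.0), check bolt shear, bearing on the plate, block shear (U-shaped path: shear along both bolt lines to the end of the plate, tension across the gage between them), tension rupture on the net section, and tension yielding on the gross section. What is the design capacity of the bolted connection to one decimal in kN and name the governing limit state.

Bolt shear: A_b = π(30)²/4 = 706.86 mm². φR_n = 0.75 × 469 × 706.86 × 6 × 1 = 1491.8 kN.
Bearing (6 mm plate, F_u = 450 MPa): end bolts L_c = 64 − 33/2 = 47.5, R_n = min(1.2×47.5×6×450, 2.4×30×6×450) = 153.9 kN/bolt; interior L_c = 100 − 33 = 67, R_n = 194.4 kN/bolt. φR_n = 0.75 × (2×153.9 + 4×194.4) = 814.1 kN.
Block shear: shear path 2×[64+2×100] = 2×264 mm, A_gv = 3168, A_nv = 2×(264 − 2.5×35)×6 = 2118 mm²; tension across gage: (120 − 1×35)×6 = 510 mm². R_n = min(0.6×450×2118, 0.6×345×3168) + 1.0×450×510 = min(571.86, 655.78) + 229.5 = 801.36 kN. φR_n = 0.75 × 801.36 = 601.0 kN.
Tension rupture (net): A_n = (295 − 2×35)×6 = 1350 mm² (U = 1.0, A_e = A_n). φR_n = 0.75 × 450 × 1350 = 455.6 kN.
Tension yield (gross): A_g = 295×6 = 1770 mm². φR_n = 0.90 × 345 × 1770 = 549.6 kN.
Governing: min(1491.8, 814.1, 601.0, 455.6, 549.6) = 455.6 kN → net-section rupture.

455.6 kN (net-section rupture governs)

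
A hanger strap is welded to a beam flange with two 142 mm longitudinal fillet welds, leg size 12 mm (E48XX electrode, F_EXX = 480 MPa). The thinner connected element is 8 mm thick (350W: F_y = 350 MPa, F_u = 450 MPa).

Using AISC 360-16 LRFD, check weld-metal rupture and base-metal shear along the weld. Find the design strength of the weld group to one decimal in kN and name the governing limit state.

Weld metal: throat = 0.707×12 = 8.484 mm, L = 2×142 = 284 mm. φR_n = 0.75 × 0.6 × 480 × 8.484 × 284 = 520.4 kN.
Base metal shear (8 mm plate): yield φR_n = 1.0×0.6×350×8×284 = 477.1 kN; rupture φR_n = 0.75×0.6×450×8×284 = 460.1 kN; take 460.1 kN (rupture).
Governing: min(520.4, 460.1) = 460.1 kN → base-metal shear.

460.1 kN (base-metal shear governs)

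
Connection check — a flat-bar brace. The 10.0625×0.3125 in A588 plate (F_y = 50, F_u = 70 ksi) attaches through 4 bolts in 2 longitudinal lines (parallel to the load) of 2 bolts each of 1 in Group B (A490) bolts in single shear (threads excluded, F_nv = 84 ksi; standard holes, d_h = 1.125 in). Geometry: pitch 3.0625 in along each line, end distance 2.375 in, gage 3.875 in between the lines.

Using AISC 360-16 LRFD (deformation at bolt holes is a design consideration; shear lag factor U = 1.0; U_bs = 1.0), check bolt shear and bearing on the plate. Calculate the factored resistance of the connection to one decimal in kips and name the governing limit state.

147.7 kips (bearing governs)

Bolt shear: A_b = π(1)²/4 = 0.7854 in². φR_n = 0.75 × 84 × 0.7854 × 4 × 1 = 197.9 kips.
Bearing (0.3125 in plate, F_u = 70 ksi): end bolts L_c = 2.375 − 1.125/2 = 1.8125, R_n = min(1.2×1.8125×0.3125×70, 2.4×1×0.3125×70) = 47.578 kips/bolt; interior L_c = 3.0625 − 1.125 = 1.9375, R_n = 50.859 kips/bolt. φR_n = 0.75 × (2×47.578 + 2×50.859) = 147.7 kips.
Governing: min(197.9, 147.7) = 147.7 kips → bearing.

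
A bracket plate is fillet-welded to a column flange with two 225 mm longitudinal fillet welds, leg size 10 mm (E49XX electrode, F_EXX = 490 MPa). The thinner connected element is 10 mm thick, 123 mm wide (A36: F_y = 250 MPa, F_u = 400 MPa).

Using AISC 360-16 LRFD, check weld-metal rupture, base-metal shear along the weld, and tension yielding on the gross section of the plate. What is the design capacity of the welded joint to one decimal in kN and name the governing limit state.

Weld metal: throat = 0.707×10 = 7.07 mm, L = 2×225 = 450 mm. φR_n = 0.75 × 0.6 × 490 × 7.07 × 450 = 701.5 kN.
Base metal shear (10 mm plate): yield φR_n = 1.0×0.6×250×10×450 = 675.0 kN; rupture φR_n = 0.75×0.6×400×10×450 = 810.0 kN; take 675.0 kN (yield).
Tension yield (gross): A_g = 123×10 = 1230 mm². φR_n = 0.90 × 250 × 1230 = 276.8 kN.
Governing: min(701.5, 675.0, 276.8) = 276.8 kN → gross-section yield.

276.8 kN (gross-section yield governs)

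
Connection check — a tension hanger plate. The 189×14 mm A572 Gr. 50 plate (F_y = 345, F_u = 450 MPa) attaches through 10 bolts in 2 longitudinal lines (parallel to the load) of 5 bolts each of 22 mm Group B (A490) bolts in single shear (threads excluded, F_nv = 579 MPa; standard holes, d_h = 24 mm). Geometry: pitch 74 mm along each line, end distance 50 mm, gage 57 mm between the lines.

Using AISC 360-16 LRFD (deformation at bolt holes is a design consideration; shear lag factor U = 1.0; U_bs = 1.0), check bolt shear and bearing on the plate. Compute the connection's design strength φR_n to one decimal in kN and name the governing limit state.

1650.7 kN (bolt shear governs)

Bolt shear: A_b = π(22)²/4 = 380.13 mm². φR_n = 0.75 × 579 × 380.13 × 10 × 1 = 1650.7 kN.
Bearing (14 mm plate, F_u = 450 MPa): end bolts L_c = 50 − 24/2 = 38, R_n = min(1.2×38×14×450, 2.4×22×14×450) = 287.28 kN/bolt; interior L_c = 74 − 24 = 50, R_n = 332.64 kN/bolt. φR_n = 0.75 × (2×287.28 + 8×332.64) = 2426.8 kN.
Governing: min(1650.7, 2426.8) = 1650.7 kN → bolt shear.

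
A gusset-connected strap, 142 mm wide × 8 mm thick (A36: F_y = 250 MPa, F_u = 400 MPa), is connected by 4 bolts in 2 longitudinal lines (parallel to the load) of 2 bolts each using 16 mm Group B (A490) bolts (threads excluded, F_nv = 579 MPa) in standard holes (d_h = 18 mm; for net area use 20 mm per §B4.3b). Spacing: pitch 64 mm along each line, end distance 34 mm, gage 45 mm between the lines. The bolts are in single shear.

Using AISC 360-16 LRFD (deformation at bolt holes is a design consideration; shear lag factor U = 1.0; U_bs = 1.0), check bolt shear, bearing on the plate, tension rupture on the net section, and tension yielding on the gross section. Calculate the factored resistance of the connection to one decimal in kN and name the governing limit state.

Bolt shear: A_b = π(16)²/4 = 201.06 mm². φR_n = 0.75 × 579 × 201.06 × 4 × 1 = 349.2 kN.
Bearing (8 mm plate, F_u = 400 MPa): end bolts L_c = 34 − 18/2 = 25, R_n = min(1.2×25×8×400, 2.4×16×8×400) = 96 kN/bolt; interior L_c = 64 − 18 = 46, R_n = 122.88 kN/bolt. φR_n = 0.75 × (2×96 + 2×122.88) = 328.3 kN.
Tension rupture (net): A_n = (142 − 2×20)×8 = 816 mm² (U = 1.0, A_e = A_n). φR_n = 0.75 × 400 × 816 = 244.8 kN.
Tension yield (gross): A_g = 142×8 = 1136 mm². φR_n = 0.90 × 250 × 1136 = 255.6 kN.
Governing: min(349.2, 328.3, 244.8, 255.6) = 244.8 kN → net-section rupture.

244.8 kN (net-section rupture governs)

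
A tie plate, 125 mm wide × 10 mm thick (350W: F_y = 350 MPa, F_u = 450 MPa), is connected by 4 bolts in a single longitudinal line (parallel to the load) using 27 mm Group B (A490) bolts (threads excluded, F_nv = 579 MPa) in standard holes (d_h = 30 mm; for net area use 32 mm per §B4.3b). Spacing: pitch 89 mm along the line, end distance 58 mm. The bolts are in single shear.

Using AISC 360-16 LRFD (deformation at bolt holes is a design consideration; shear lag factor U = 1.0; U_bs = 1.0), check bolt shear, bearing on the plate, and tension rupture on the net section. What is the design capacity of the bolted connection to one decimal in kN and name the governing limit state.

313.9 kN (net-section rupture governs)

Bolt shear: A_b = π(27)²/4 = 572.56 mm². φR_n = 0.75 × 579 × 572.56 × 4 × 1 = 994.5 kN.
Bearing (10 mm plate, F_u = 450 MPa): end bolts L_c = 58 − 30/2 = 43, R_n = min(1.2×43×10×450, 2.4×27×10×450) = 232.2 kN/bolt; interior L_c = 89 − 30 = 59, R_n = 291.6 kN/bolt. φR_n = 0.75 × (1×232.2 + 3×291.6) = 830.3 kN.
Tension rupture (net): A_n = (125 − 1×32)×10 = 930 mm² (U = 1.0, A_e = A_n). φR_n = 0.75 × 450 × 930 = 313.9 kN.
Governing: min(994.5, 830.3, 313.9) = 313.9 kN → net-section rupture.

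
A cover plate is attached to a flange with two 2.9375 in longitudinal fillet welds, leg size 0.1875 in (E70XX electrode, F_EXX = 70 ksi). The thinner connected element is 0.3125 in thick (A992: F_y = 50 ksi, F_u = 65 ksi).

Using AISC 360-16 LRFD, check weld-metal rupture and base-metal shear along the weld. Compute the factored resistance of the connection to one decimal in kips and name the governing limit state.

Weld metal: throat = 0.707×0.1875 = 0.13256 in, L = 2×2.9375 = 5.875 in. φR_n = 0.75 × 0.6 × 70 × 0.13256 × 5.875 = 24.5 kips.
Base metal shear (0.3125 in plate): yield φR_n = 1.0×0.6×50×0.3125×5.875 = 55.1 kips; rupture φR_n = 0.75×0.6×65×0.3125×5.875 = 53.7 kips; take 53.7 kips (rupture).
Governing: min(24.5, 53.7) = 24.5 kips → weld metal.

24.5 kips (weld metal governs)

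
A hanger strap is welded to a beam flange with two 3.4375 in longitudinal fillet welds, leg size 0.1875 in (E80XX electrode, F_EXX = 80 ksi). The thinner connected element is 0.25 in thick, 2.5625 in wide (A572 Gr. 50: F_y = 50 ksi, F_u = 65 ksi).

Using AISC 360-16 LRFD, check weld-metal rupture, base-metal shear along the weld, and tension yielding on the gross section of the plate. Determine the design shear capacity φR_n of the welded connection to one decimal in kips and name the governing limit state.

Weld metal: throat = 0.707×0.1875 = 0.13256 in, L = 2×3.4375 = 6.875 in. φR_n = 0.75 × 0.6 × 80 × 0.13256 × 6.875 = 32.8 kips.
Base metal shear (0.25 in plate): yield φR_n = 1.0×0.6×50×0.25×6.875 = 51.6 kips; rupture φR_n = 0.75×0.6×65×0.25×6.875 = 50.3 kips; take 50.3 kips (rupture).
Tension yield (gross): A_g = 2.5625×0.25 = 0.64063 in². φR_n = 0.90 × 50 × 0.64063 = 28.8 kips.
Governing: min(32.8, 50.3, 28.8) = 28.8 kips → gross-section yield.

28.8 kips (gross-section yield governs)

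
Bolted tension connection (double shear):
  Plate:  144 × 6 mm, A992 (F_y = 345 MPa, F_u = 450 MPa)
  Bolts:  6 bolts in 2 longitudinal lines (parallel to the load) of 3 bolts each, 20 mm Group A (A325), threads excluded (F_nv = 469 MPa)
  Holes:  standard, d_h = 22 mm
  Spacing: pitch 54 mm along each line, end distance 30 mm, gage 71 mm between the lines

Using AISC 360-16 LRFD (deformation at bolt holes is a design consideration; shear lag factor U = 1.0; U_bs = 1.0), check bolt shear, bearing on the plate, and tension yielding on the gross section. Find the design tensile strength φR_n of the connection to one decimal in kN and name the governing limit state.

268.3 kN (gross-section yield governs)

Bolt shear: A_b = π(20)²/4 = 314.16 mm². φR_n = 0.75 × 469 × 314.16 × 6 × 2 = 1326.1 kN.
Bearing (6 mm plate, F_u = 450 MPa): end bolts L_c = 30 − 22/2 = 19, R_n = min(1.2×19×6×450, 2.4×20×6×450) = 61.56 kN/bolt; interior L_c = 54 − 22 = 32, R_n = 103.68 kN/bolt. φR_n = 0.75 × (2×61.56 + 4×103.68) = 403.4 kN.
Tension yield (gross): A_g = 144×6 = 864 mm². φR_n = 0.90 × 345 × 864 = 268.3 kN.
Governing: min(1326.1, 403.4, 268.3) = 268.3 kN → gross-section yield.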